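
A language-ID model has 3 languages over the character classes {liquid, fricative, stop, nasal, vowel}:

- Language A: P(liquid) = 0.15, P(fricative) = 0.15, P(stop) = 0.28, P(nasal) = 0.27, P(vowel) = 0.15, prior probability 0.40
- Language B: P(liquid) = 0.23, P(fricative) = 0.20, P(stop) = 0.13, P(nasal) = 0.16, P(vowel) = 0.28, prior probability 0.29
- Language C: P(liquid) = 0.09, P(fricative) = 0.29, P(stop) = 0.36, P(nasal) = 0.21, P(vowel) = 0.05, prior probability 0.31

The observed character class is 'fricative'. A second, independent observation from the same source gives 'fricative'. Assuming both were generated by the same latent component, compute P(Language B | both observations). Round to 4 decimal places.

Posterior ∝ prior × likelihood, so P(k | x) ∝ π_k f_k(x); normalise over all components.
Since both observations come from the same component, the likelihood for component k is f_k(x₁)·f_k(x₂).
  f_A = [P(fricative | comp) = 0.15] × [0.15] = 0.0225
  f_B = [P(fricative | comp) = 0.20] × [0.2] = 0.04
  f_C = [P(fricative | comp) = 0.29] × [0.29] = 0.0841
Weight by the priors:
  π_A·f_A = 0.40 × 0.0225 = 0.009
  π_B·f_B = 0.29 × 0.04 = 0.0116
  π_C·f_C = 0.31 × 0.0841 = 0.026071
Sum: 0.009 + 0.0116 + 0.026071 = 0.046671
P(Language B | x₁, x₂) = 0.0116 / 0.046671 ≈ 0.2485

0.2485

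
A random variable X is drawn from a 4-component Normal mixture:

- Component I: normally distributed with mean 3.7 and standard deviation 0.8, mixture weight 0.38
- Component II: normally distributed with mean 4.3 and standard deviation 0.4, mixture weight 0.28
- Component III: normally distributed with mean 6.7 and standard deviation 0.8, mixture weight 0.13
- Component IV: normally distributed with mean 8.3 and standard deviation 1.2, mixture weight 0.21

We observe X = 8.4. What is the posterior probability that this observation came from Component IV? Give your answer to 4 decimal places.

0.9112

Apply Bayes' rule: the posterior for each component is proportional to its prior times its likelihood at x.
Evaluate each component's likelihood at the observed value:
  p_I = (1/(0.8·√(2π)))·exp(−(8.4−3.7)²/(2·0.8²)) = 0.498678·exp(-17.25781) = 1.59532e-08
  p_II = (1/(0.4·√(2π)))·exp(−(8.4−4.3)²/(2·0.4²)) = 0.997356·exp(-52.53125) = 1.53045e-23
  p_III = (1/(0.8·√(2π)))·exp(−(8.4−6.7)²/(2·0.8²)) = 0.498678·exp(-2.25781) = 0.0521512
  p_IV = (1/(1.2·√(2π)))·exp(−(8.4−8.3)²/(2·1.2²)) = 0.332452·exp(-0.00347) = 0.3313
Unnormalised posteriors:
  P(Z=I)·p_I = 0.38 × 1.59532e-08 = 6.06221e-09
  P(Z=II)·p_II = 0.28 × 1.53045e-23 = 4.28525e-24
  P(Z=III)·p_III = 0.13 × 0.0521512 = 0.00677966
  P(Z=IV)·p_IV = 0.21 × 0.3313 = 0.0695729
Denominator: 6.06221e-09 + 4.28525e-24 + 0.00677966 + 0.0695729 = 0.0763526
P(Component IV | 8.4) = 0.0695729 / 0.0763526 ≈ 0.9112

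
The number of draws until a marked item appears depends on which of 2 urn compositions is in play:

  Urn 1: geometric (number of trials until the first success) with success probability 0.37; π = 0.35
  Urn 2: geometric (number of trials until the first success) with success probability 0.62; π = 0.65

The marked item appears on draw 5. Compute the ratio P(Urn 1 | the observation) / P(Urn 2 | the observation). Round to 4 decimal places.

2.4277

Posterior odds = (π_i f_i(x)) / (π_j f_j(x)); the normalising sum cancels.
Component likelihoods at x = 5:
  f_1 = 0.37·(1−0.37)^4 = 0.37·0.15753 = 0.058286
  f_2 = 0.62·(1−0.62)^4 = 0.62·0.0208514 = 0.0129278
Posterior odds = (π_1·f_1) / (π_2·f_2) = (0.35·0.058286) / (0.65·0.0129278) = 0.0204001 / 0.0084031 ≈ 2.4277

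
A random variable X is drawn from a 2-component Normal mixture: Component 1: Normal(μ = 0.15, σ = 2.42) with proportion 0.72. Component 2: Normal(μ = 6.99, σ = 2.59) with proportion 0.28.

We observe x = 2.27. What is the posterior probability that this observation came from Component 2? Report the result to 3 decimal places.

0.092

Posterior ∝ prior × likelihood, so P(k | x) ∝ π_k f_k(x); normalise over all components.
Component likelihoods at x = 2.27:
  L_1 = 0.112318
  L_2 = 0.0292711
Prior × likelihood for each component:
  π_1·L_1 = 0.72 × 0.112318 = 0.0808688
  π_2·L_2 = 0.28 × 0.0292711 = 0.0081959
Sum: 0.0808688 + 0.0081959 = 0.0890647
So the posterior for Component 2 is 0.0081959 / 0.0890647 ≈ 0.092.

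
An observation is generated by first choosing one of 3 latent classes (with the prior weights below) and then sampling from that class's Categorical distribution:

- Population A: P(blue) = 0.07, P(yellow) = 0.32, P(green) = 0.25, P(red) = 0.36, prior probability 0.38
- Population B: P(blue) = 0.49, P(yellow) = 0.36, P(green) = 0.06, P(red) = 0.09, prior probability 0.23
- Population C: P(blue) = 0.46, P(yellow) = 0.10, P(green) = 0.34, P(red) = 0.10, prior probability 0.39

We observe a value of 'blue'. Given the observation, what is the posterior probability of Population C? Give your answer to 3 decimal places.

By Bayes' theorem, P(k | x) = π_k f_k(x) / Σ_j π_j f_j(x).
Categorical probabilities:
  L_A = 0.07
  L_B = 0.49
  L_C = 0.46
Prior × likelihood for each component:
  π_A·L_A = 0.38 × 0.07 = 0.0266
  π_B·L_B = 0.23 × 0.49 = 0.1127
  π_C·L_C = 0.39 × 0.46 = 0.1794
Marginal: 0.0266 + 0.1127 + 0.1794 = 0.3187
P(Population C | data) ≈ 0.563

0.563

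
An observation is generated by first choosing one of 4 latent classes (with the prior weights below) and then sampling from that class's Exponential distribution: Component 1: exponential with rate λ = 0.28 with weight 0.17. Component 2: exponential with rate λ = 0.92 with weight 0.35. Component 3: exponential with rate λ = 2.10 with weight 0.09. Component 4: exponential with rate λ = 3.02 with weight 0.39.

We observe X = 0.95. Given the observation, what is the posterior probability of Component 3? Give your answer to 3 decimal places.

By Bayes' theorem, P(k | x) = π_k f_k(x) / Σ_j π_j f_j(x).
Evaluate each component's likelihood at the observed value:
  L_1 = 0.214603
  L_2 = 0.383897
  L_3 = 0.285629
  L_4 = 0.171402
Prior × likelihood for each component:
  π_1·L_1 = 0.17 × 0.214603 = 0.0364825
  π_2·L_2 = 0.35 × 0.383897 = 0.134364
  π_3·L_3 = 0.09 × 0.285629 = 0.0257066
  π_4·L_4 = 0.39 × 0.171402 = 0.0668468
Denominator: 0.0364825 + 0.134364 + 0.0257066 + 0.0668468 = 0.2634
P(Component 3 | data) = 0.0257066 / 0.2634 ≈ 0.098

0.098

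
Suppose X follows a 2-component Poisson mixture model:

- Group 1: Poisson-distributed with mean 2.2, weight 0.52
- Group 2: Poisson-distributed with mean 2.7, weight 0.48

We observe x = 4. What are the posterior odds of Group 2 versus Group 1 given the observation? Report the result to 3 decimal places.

The posterior odds equal the prior odds times the likelihood ratio: (w_i/w_j)·(f_i(x)/f_j(x)).
Component likelihoods at x = 4:
  p_1 = e^(−2.2)·2.2^4/4! = 0.108151
  p_2 = e^(−2.7)·2.7^4/4! = 0.148816
0.0714315 / 0.0562387 ≈ 1.270

1.270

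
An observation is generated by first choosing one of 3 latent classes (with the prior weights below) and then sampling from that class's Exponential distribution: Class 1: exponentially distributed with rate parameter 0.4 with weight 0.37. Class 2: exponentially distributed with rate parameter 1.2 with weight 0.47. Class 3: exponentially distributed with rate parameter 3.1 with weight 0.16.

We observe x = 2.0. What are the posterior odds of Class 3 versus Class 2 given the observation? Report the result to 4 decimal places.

0.0197

Posterior odds = (π_i f_i(x)) / (π_j f_j(x)); the normalising sum cancels.
Evaluate each component's likelihood at the observed value:
  L_1 = 0.4·e^(−0.4·2.0) = 0.4·e^(−0.8000) = 0.179732
  L_2 = 1.2·e^(−1.2·2.0) = 1.2·e^(−2.4000) = 0.108862
  L_3 = 3.1·e^(−3.1·2.0) = 3.1·e^(−6.2000) = 0.00629123
Odds = (0.16/0.47) × (0.00629123/0.108862) = 0.340426 × 0.0577912 ≈ 0.0197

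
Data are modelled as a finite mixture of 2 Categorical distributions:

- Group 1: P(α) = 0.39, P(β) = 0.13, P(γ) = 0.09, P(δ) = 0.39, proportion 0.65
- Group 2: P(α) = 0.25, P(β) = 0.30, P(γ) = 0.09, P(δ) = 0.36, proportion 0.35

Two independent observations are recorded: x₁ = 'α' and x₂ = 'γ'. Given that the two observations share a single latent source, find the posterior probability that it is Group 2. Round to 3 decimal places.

0.257

Posterior ∝ prior × likelihood, so P(k | x) ∝ P(Z=k) f_k(x); normalise over all components.
Since both observations come from the same component, the likelihood for component k is f_k(x₁)·f_k(x₂).
  L_1 = [P(α | comp) = 0.39] × [0.09] = 0.0351
  L_2 = [P(α | comp) = 0.25] × [0.09] = 0.0225
Unnormalised posteriors:
  P(Z=1)·L_1 = 0.65 × 0.0351 = 0.022815
  P(Z=2)·L_2 = 0.35 × 0.0225 = 0.007875
Sum: 0.022815 + 0.007875 = 0.03069
P(Group 2 | x) = 0.007875 / 0.03069 ≈ 0.257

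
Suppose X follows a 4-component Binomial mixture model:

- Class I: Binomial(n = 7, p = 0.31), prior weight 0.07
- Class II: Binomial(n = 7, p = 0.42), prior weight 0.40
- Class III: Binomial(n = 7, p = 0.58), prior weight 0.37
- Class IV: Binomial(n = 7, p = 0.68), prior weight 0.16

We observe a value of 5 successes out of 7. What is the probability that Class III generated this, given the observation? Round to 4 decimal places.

Posterior ∝ prior × likelihood, so P(k | x) ∝ w_k f_k(x); normalise over all components.
Binomial probabilities:
  L_I = C(7,5)·0.31^5·0.69^2 = 21·0.00286292·0.4761 = 0.0286237
  L_II = C(7,5)·0.42^5·0.58^2 = 21·0.0130691·0.3364 = 0.0923255
  L_III = C(7,5)·0.58^5·0.42^2 = 21·0.0656357·0.1764 = 0.243141
  L_IV = C(7,5)·0.68^5·0.32^2 = 21·0.145393·0.1024 = 0.312654
Weight by the priors:
  w_I·L_I = 0.07 × 0.0286237 = 0.00200366
  w_II·L_II = 0.40 × 0.0923255 = 0.0369302
  w_III·L_III = 0.37 × 0.243141 = 0.0899621
  w_IV·L_IV = 0.16 × 0.312654 = 0.0500246
Sum: 0.00200366 + 0.0369302 + 0.0899621 + 0.0500246 = 0.178921
P(Class III | x) = 0.0899621 / 0.178921 ≈ 0.5028

0.5028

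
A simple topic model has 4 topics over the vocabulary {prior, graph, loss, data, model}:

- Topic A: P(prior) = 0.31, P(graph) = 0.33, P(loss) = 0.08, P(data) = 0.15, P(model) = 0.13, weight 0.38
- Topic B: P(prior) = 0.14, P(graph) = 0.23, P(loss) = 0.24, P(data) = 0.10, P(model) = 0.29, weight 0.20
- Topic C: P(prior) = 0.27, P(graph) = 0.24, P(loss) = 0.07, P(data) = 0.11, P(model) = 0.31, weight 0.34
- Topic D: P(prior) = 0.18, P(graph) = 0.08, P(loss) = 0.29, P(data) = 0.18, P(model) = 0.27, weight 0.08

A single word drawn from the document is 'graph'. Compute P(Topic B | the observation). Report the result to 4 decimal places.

By Bayes' theorem, P(k | x) = π_k f_k(x) / Σ_j π_j f_j(x).
Categorical probabilities:
  p_A = P(graph | comp) = 0.33
  p_B = P(graph | comp) = 0.23
  p_C = P(graph | comp) = 0.24
  p_D = P(graph | comp) = 0.08
Prior × likelihood for each component:
  π_A·p_A = 0.38 × 0.33 = 0.1254
  π_B·p_B = 0.20 × 0.23 = 0.046
  π_C·p_C = 0.34 × 0.24 = 0.0816
  π_D·p_D = 0.08 × 0.08 = 0.0064
Normaliser: 0.1254 + 0.046 + 0.0816 + 0.0064 = 0.2594
Responsibility of Topic B: 0.046 / 0.2594 ≈ 0.1773

0.1773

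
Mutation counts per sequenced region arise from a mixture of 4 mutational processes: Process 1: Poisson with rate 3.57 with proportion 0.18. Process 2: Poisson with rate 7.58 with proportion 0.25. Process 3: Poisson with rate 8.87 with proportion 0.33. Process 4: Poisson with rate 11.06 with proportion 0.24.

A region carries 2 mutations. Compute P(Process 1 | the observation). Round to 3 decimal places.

By Bayes' theorem, P(k | x) = π_k f_k(x) / Σ_j π_j f_j(x).
Component likelihoods at x = 2 mutations:
  L_1 = e^(−3.57)·3.57^2/2! = 0.179422
  L_2 = e^(−7.58)·7.58^2/2! = 0.0146675
  L_3 = e^(−8.87)·8.87^2/2! = 0.00552873
  L_4 = e^(−11.06)·11.06^2/2! = 0.000962018
Weight by the priors:
  π_1·L_1 = 0.18 × 0.179422 = 0.0322959
  π_2·L_2 = 0.25 × 0.0146675 = 0.00366688
  π_3·L_3 = 0.33 × 0.00552873 = 0.00182448
  π_4·L_4 = 0.24 × 0.000962018 = 0.000230884
Evidence: 0.0322959 + 0.00366688 + 0.00182448 + 0.000230884 = 0.0380182
Responsibility of Process 1: 0.0322959 / 0.0380182 ≈ 0.849

0.849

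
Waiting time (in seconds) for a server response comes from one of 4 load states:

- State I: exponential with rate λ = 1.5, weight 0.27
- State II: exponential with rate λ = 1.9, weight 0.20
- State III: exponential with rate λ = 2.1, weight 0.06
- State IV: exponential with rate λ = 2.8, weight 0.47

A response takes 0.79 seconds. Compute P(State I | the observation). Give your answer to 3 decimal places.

The responsibility of component k is π_k f_k(x) divided by Σ_j π_j f_j(x).
Component likelihoods at x = 0.79 seconds:
  f_I = 0.458619
  f_II = 0.423524
  f_III = 0.399691
  f_IV = 0.306548
Unnormalised posteriors:
  π_I·f_I = 0.27 × 0.458619 = 0.123827
  π_II·f_II = 0.20 × 0.423524 = 0.0847047
  π_III·f_III = 0.06 × 0.399691 = 0.0239815
  π_IV·f_IV = 0.47 × 0.306548 = 0.144078
Marginal: 0.123827 + 0.0847047 + 0.0239815 + 0.144078 = 0.376591
P(State I | 0.79 seconds) ≈ 0.329

0.329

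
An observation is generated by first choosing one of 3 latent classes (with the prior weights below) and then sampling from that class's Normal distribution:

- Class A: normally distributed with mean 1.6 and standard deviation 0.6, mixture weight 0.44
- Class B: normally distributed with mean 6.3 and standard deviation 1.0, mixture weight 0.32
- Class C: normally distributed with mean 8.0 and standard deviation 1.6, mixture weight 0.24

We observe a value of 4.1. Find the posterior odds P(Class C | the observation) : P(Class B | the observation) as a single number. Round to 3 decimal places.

Since P(k|x) ∝ P(Z=k) f_k(x), the posterior odds are P(Z=i) f_i(x) / (P(Z=j) f_j(x)).
Component likelihoods at x = 4.1:
  p_A = 0.000112938
  p_B = 0.0354746
  p_C = 0.0127829
Posterior odds = (P(Z=C)·p_C) / (P(Z=B)·p_B) = (0.24·0.0127829) / (0.32·0.0354746) = 0.0030679 / 0.0113519 ≈ 0.270

0.270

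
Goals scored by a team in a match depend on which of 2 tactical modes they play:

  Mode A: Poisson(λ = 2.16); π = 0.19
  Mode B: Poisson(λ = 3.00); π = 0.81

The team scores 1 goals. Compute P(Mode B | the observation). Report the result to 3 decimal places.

Posterior ∝ prior × likelihood, so P(k | x) ∝ w_k f_k(x); normalise over all components.
Component likelihoods at x = 1 goals:
  p_A = e^(−2.16)·2.16^1/1! = 0.249102
  p_B = e^(−3.00)·3.00^1/1! = 0.149361
Prior × likelihood for each component:
  w_A·p_A = 0.19 × 0.249102 = 0.0473294
  w_B·p_B = 0.81 × 0.149361 = 0.120983
Evidence: 0.0473294 + 0.120983 = 0.168312
So the posterior for Mode B is 0.120983 / 0.168312 ≈ 0.719.

0.719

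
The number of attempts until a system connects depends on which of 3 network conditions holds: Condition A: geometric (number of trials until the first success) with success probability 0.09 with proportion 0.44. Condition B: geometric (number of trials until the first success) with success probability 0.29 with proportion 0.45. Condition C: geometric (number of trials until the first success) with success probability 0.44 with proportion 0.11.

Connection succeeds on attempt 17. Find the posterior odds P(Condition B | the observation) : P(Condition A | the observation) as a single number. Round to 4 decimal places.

0.0621

Posterior odds = (π_i f_i(x)) / (π_j f_j(x)); the normalising sum cancels.
Component likelihoods at x = 17:
  p_A = 0.09·(1−0.09)^16 = 0.09·0.221137 = 0.0199024
  p_B = 0.29·(1−0.29)^16 = 0.29·0.00416998 = 0.00120929
  p_C = 0.44·(1−0.44)^16 = 0.44·9.35424e-05 = 4.11586e-05
Posterior odds = (π_B·p_B) / (π_A·p_A) = (0.45·0.00120929) / (0.44·0.0199024) = 0.000544182 / 0.00875704 ≈ 0.0621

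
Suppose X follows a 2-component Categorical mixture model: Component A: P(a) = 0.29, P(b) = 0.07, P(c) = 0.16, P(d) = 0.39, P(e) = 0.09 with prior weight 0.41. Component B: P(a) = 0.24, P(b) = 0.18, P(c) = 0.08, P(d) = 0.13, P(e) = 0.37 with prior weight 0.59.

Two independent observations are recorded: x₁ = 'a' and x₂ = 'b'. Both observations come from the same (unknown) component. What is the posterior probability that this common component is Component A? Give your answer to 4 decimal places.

P(component k | x) = P(Z=k)·f_k(x) / marginal(x), where marginal(x) = Σ_j P(Z=j)·f_j(x).
Since both observations come from the same component, the likelihood for component k is f_k(x₁)·f_k(x₂).
  f_A = [0.29] × [0.07] = 0.0203
  f_B = [0.24] × [0.18] = 0.0432
Weight by the priors:
  P(Z=A)·f_A = 0.41 × 0.0203 = 0.008323
  P(Z=B)·f_B = 0.59 × 0.0432 = 0.025488
Normaliser: 0.008323 + 0.025488 = 0.033811
Responsibility of Component A: 0.008323 / 0.033811 ≈ 0.2462

0.2462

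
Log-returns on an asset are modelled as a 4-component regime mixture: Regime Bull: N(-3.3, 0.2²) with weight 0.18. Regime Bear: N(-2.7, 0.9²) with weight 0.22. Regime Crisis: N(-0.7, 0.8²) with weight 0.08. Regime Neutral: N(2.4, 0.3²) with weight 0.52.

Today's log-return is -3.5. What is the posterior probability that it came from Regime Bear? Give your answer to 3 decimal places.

The responsibility of component k is π_k f_k(x) divided by Σ_j π_j f_j(x).
Normal densities:
  p_Bull = (1/(0.2·√(2π)))·exp(−(-3.5−-3.3)²/(2·0.2²)) = 1.994711·exp(-0.50000) = 1.20985
  p_Bear = (1/(0.9·√(2π)))·exp(−(-3.5−-2.7)²/(2·0.9²)) = 0.443269·exp(-0.39506) = 0.298603
  p_Crisis = (1/(0.8·√(2π)))·exp(−(-3.5−-0.7)²/(2·0.8²)) = 0.498678·exp(-6.12500) = 0.00109085
  p_Neutral = (1/(0.3·√(2π)))·exp(−(-3.5−2.4)²/(2·0.3²)) = 1.329808·exp(-193.38889) = 1.36792e-84
Weight by the priors:
  π_Bull·p_Bull = 0.18 × 1.20985 = 0.217774
  π_Bear·p_Bear = 0.22 × 0.298603 = 0.0656927
  π_Crisis·p_Crisis = 0.08 × 0.00109085 = 8.72683e-05
  π_Neutral·p_Neutral = 0.52 × 1.36792e-84 = 7.1132e-85
Normaliser: 0.217774 + 0.0656927 + 8.72683e-05 + 7.1132e-85 = 0.283554
Responsibility of Regime Bear: 0.0656927 / 0.283554 ≈ 0.232

0.232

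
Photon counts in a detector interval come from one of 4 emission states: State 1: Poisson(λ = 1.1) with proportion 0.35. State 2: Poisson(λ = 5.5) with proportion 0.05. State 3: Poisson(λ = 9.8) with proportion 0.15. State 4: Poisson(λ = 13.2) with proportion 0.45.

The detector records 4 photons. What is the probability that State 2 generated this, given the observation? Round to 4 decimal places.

0.4069

P(component k | x) = P(Z=k)·f_k(x) / marginal(x), where marginal(x) = Σ_j P(Z=j)·f_j(x).
Component likelihoods at x = 4 photons:
  L_1 = 0.0203065
  L_2 = 0.155819
  L_3 = 0.0213112
  L_4 = 0.00234098
Multiply by the mixture weights:
  P(Z=1)·L_1 = 0.35 × 0.0203065 = 0.00710728
  P(Z=2)·L_2 = 0.05 × 0.155819 = 0.00779094
  P(Z=3)·L_3 = 0.15 × 0.0213112 = 0.00319667
  P(Z=4)·L_4 = 0.45 × 0.00234098 = 0.00105344
Normaliser: 0.00710728 + 0.00779094 + 0.00319667 + 0.00105344 = 0.0191483
Responsibility of State 2: 0.00779094 / 0.0191483 ≈ 0.4069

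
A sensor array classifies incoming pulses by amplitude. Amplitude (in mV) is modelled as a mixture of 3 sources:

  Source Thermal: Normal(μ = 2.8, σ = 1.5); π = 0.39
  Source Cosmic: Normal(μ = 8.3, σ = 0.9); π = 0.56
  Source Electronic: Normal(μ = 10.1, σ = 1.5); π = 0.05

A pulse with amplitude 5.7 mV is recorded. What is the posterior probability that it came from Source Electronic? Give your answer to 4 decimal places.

0.0090

By Bayes' theorem, P(k | x) = w_k f_k(x) / Σ_j w_j f_j(x).
Normal densities:
  p_Thermal = (1/(1.5·√(2π)))·exp(−(5.7−2.8)²/(2·1.5²)) = 0.265962·exp(-1.86889) = 0.0410365
  p_Cosmic = (1/(0.9·√(2π)))·exp(−(5.7−8.3)²/(2·0.9²)) = 0.443269·exp(-4.17284) = 0.00683009
  p_Electronic = (1/(1.5·√(2π)))·exp(−(5.7−10.1)²/(2·1.5²)) = 0.265962·exp(-4.30222) = 0.0036007
Multiply by the mixture weights:
  w_Thermal·p_Thermal = 0.39 × 0.0410365 = 0.0160042
  w_Cosmic·p_Cosmic = 0.56 × 0.00683009 = 0.00382485
  w_Electronic·p_Electronic = 0.05 × 0.0036007 = 0.000180035
Evidence: 0.0160042 + 0.00382485 + 0.000180035 = 0.0200091
Responsibility of Source Electronic: 0.000180035 / 0.0200091 ≈ 0.0090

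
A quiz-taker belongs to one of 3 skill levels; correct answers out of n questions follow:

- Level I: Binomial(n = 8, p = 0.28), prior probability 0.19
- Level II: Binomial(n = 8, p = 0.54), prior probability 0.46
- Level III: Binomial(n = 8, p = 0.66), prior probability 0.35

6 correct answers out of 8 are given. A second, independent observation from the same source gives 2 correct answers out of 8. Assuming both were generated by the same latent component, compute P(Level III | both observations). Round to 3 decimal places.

By Bayes' theorem, P(k | x) = π_k f_k(x) / Σ_j π_j f_j(x).
Since both observations come from the same component, the likelihood for component k is f_k(x₁)·f_k(x₂).
  L_I = [0.00699473] × [0.305822] = 0.00213915
  L_II = [0.146905] × [0.0773557] = 0.0113639
  L_III = [0.267534] × [0.0188417] = 0.00504079
Weight by the priors:
  π_I·L_I = 0.19 × 0.00213915 = 0.000406438
  π_II·L_II = 0.46 × 0.0113639 = 0.00522741
  π_III·L_III = 0.35 × 0.00504079 = 0.00176428
Evidence: 0.000406438 + 0.00522741 + 0.00176428 = 0.00739813
Responsibility of Level III: 0.00176428 / 0.00739813 ≈ 0.238

0.238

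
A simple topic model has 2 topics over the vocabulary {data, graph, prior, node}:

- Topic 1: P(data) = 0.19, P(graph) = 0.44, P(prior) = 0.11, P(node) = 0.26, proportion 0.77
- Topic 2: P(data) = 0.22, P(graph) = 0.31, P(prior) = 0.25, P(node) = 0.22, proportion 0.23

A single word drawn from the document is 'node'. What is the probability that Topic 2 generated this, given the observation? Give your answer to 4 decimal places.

The responsibility of component k is P(Z=k) f_k(x) divided by Σ_j P(Z=j) f_j(x).
Evaluate each component's likelihood at the observed value:
  f_1 = 0.26
  f_2 = 0.22
Unnormalised posteriors:
  P(Z=1)·f_1 = 0.77 × 0.26 = 0.2002
  P(Z=2)·f_2 = 0.23 × 0.22 = 0.0506
Evidence: 0.2002 + 0.0506 = 0.2508
P(Topic 2 | data) = 0.0506 / 0.2508 ≈ 0.2018

0.2018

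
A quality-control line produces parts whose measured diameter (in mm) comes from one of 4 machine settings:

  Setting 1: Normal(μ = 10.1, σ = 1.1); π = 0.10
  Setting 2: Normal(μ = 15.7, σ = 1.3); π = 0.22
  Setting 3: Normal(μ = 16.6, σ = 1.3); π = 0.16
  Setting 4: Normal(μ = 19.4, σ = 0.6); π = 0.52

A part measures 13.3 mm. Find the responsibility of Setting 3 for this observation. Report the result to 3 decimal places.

0.133

By Bayes' theorem, P(k | x) = P(Z=k) f_k(x) / Σ_j P(Z=j) f_j(x).
Evaluate each component's likelihood at the observed value:
  f_1 = (1/(1.1·√(2π)))·exp(−(13.3−10.1)²/(2·1.1²)) = 0.362675·exp(-4.23140) = 0.00527038
  f_2 = (1/(1.3·√(2π)))·exp(−(13.3−15.7)²/(2·1.3²)) = 0.306879·exp(-1.70414) = 0.05583
  f_3 = (1/(1.3·√(2π)))·exp(−(13.3−16.6)²/(2·1.3²)) = 0.306879·exp(-3.22189) = 0.0122382
  f_4 = (1/(0.6·√(2π)))·exp(−(13.3−19.4)²/(2·0.6²)) = 0.664904·exp(-51.68056) = 2.38879e-23
Weight by the priors:
  P(Z=1)·f_1 = 0.10 × 0.00527038 = 0.000527038
  P(Z=2)·f_2 = 0.22 × 0.05583 = 0.0122826
  P(Z=3)·f_3 = 0.16 × 0.0122382 = 0.00195811
  P(Z=4)·f_4 = 0.52 × 2.38879e-23 = 1.24217e-23
Sum: 0.000527038 + 0.0122826 + 0.00195811 + 1.24217e-23 = 0.0147677
P(Setting 3 | data) = 0.00195811 / 0.0147677 ≈ 0.133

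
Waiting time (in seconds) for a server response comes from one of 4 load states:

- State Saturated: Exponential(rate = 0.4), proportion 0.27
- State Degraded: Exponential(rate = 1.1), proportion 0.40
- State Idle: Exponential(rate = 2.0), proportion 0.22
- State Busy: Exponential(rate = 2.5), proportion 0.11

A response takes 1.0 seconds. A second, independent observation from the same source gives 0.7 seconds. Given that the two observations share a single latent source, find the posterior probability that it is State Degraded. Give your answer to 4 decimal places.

The responsibility of component k is π_k f_k(x) divided by Σ_j π_j f_j(x).
Since both observations come from the same component, the likelihood for component k is f_k(x₁)·f_k(x₂).
  f_Saturated = [0.268128] × [0.302313] = 0.0810587
  f_Degraded = [0.366158] × [0.509314] = 0.18649
  f_Idle = [0.270671] × [0.493194] = 0.133493
  f_Busy = [0.205212] × [0.434435] = 0.0891515
Weight by the priors:
  π_Saturated·f_Saturated = 0.27 × 0.0810587 = 0.0218859
  π_Degraded·f_Degraded = 0.40 × 0.18649 = 0.0745959
  π_Idle·f_Idle = 0.22 × 0.133493 = 0.0293685
  π_Busy·f_Busy = 0.11 × 0.0891515 = 0.00980666
Denominator: 0.0218859 + 0.0745959 + 0.0293685 + 0.00980666 = 0.135657
P(State Degraded | x₁, x₂) = 0.0745959 / 0.135657 ≈ 0.5499

0.5499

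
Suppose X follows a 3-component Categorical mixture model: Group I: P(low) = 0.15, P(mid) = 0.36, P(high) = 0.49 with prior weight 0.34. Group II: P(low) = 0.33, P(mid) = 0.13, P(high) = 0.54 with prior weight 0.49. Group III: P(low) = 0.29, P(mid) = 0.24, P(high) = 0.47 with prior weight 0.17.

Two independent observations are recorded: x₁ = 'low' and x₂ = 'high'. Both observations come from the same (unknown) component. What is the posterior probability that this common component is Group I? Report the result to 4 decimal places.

0.1845

By Bayes' theorem, P(k | x) = w_k f_k(x) / Σ_j w_j f_j(x).
Since both observations come from the same component, the likelihood for component k is f_k(x₁)·f_k(x₂).
  p_I = [P(low | comp) = 0.15] × [0.49] = 0.0735
  p_II = [P(low | comp) = 0.33] × [0.54] = 0.1782
  p_III = [P(low | comp) = 0.29] × [0.47] = 0.1363
Weight by the priors:
  w_I·p_I = 0.34 × 0.0735 = 0.02499
  w_II·p_II = 0.49 × 0.1782 = 0.087318
  w_III·p_III = 0.17 × 0.1363 = 0.023171
Sum: 0.02499 + 0.087318 + 0.023171 = 0.135479
P(Group I | x) ≈ 0.1845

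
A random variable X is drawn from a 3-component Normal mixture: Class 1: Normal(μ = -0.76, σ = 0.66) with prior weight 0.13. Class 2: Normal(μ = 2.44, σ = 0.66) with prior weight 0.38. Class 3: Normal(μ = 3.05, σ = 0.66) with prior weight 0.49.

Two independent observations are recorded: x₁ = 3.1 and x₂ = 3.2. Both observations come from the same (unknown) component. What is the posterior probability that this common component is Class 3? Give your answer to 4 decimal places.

0.8004

The responsibility of component k is P(Z=k) f_k(x) divided by Σ_j P(Z=j) f_j(x).
Since both observations come from the same component, the likelihood for component k is f_k(x₁)·f_k(x₂).
  p_1 = [(1/(0.66·√(2π)))·exp(−(3.1−-0.76)²/(2·0.66²)) = 0.604458·exp(-17.10239) = 2.25888e-08] × [9.20588e-09] = 2.0795e-16
  p_2 = [(1/(0.66·√(2π)))·exp(−(3.1−2.44)²/(2·0.66²)) = 0.604458·exp(-0.50000) = 0.366622] × [0.311481] = 0.114196
  p_3 = [(1/(0.66·√(2π)))·exp(−(3.1−3.05)²/(2·0.66²)) = 0.604458·exp(-0.00287) = 0.602726] × [0.589047] = 0.355034
Prior × likelihood for each component:
  P(Z=1)·p_1 = 0.13 × 2.0795e-16 = 2.70335e-17
  P(Z=2)·p_2 = 0.38 × 0.114196 = 0.0433944
  P(Z=3)·p_3 = 0.49 × 0.355034 = 0.173967
Evidence: 2.70335e-17 + 0.0433944 + 0.173967 = 0.217361
Responsibility of Class 3: 0.173967 / 0.217361 ≈ 0.8004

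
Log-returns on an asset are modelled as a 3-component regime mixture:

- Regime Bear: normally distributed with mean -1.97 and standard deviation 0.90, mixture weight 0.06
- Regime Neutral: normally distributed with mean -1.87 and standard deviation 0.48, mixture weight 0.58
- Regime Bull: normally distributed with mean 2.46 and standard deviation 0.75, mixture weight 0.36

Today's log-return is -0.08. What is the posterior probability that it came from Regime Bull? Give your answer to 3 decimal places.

0.154

The responsibility of component k is π_k f_k(x) divided by Σ_j π_j f_j(x).
Normal densities:
  L_Bear = (1/(0.90·√(2π)))·exp(−(-0.08−-1.97)²/(2·0.90²)) = 0.443269·exp(-2.20500) = 0.0488707
  L_Neutral = (1/(0.48·√(2π)))·exp(−(-0.08−-1.87)²/(2·0.48²)) = 0.831130·exp(-6.95334) = 0.000794092
  L_Bull = (1/(0.75·√(2π)))·exp(−(-0.08−2.46)²/(2·0.75²)) = 0.531923·exp(-5.73476) = 0.001719
Multiply by the mixture weights:
  π_Bear·L_Bear = 0.06 × 0.0488707 = 0.00293224
  π_Neutral·L_Neutral = 0.58 × 0.000794092 = 0.000460573
  π_Bull·L_Bull = 0.36 × 0.001719 = 0.00061884
Denominator: 0.00293224 + 0.000460573 + 0.00061884 = 0.00401165
P(Regime Bull | x) ≈ 0.154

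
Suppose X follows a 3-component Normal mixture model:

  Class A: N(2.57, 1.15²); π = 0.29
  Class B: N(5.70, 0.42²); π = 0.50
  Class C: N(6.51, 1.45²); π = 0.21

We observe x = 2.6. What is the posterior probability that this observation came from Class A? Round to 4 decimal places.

The responsibility of component k is P(Z=k) f_k(x) divided by Σ_j P(Z=j) f_j(x).
Evaluate each component's likelihood at the observed value:
  f_A = 0.346788
  f_B = 1.40545e-12
  f_C = 0.00725403
Prior × likelihood for each component:
  P(Z=A)·f_A = 0.29 × 0.346788 = 0.100569
  P(Z=B)·f_B = 0.50 × 1.40545e-12 = 7.02723e-13
  P(Z=C)·f_C = 0.21 × 0.00725403 = 0.00152335
Evidence: 0.100569 + 7.02723e-13 + 0.00152335 = 0.102092
P(Class A | x) ≈ 0.9851

0.9851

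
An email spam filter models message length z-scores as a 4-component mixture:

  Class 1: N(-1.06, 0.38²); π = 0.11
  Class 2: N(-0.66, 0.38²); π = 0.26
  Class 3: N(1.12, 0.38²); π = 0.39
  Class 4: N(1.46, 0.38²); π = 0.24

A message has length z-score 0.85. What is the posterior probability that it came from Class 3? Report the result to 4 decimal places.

0.8205

By Bayes' theorem, P(k | x) = w_k f_k(x) / Σ_j w_j f_j(x).
Evaluate each component's likelihood at the observed value:
  f_1 = 3.42887e-06
  f_2 = 0.000391143
  f_3 = 0.815643
  f_4 = 0.289445
Prior × likelihood for each component:
  w_1·f_1 = 0.11 × 3.42887e-06 = 3.77176e-07
  w_2·f_2 = 0.26 × 0.000391143 = 0.000101697
  w_3·f_3 = 0.39 × 0.815643 = 0.318101
  w_4·f_4 = 0.24 × 0.289445 = 0.0694668
Normaliser: 3.77176e-07 + 0.000101697 + 0.318101 + 0.0694668 = 0.38767
P(Class 3 | 0.85) ≈ 0.8205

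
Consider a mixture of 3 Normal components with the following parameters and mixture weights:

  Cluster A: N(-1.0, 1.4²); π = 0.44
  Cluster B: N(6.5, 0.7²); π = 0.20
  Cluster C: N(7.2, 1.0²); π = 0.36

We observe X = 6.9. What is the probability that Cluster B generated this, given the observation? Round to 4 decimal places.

0.4135

P(component k | x) = π_k·f_k(x) / marginal(x), where marginal(x) = Σ_j π_j·f_j(x).
Evaluate each component's likelihood at the observed value:
  p_A = 3.47068e-08
  p_B = 0.484068
  p_C = 0.381388
Weight by the priors:
  π_A·p_A = 0.44 × 3.47068e-08 = 1.5271e-08
  π_B·p_B = 0.20 × 0.484068 = 0.0968137
  π_C·p_C = 0.36 × 0.381388 = 0.1373
Evidence: 1.5271e-08 + 0.0968137 + 0.1373 = 0.234113
P(Cluster B | x) ≈ 0.4135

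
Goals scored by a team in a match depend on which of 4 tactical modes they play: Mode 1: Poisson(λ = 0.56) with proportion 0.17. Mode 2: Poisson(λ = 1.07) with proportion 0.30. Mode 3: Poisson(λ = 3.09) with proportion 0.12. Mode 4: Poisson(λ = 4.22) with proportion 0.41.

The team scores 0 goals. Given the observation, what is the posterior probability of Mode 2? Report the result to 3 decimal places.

0.487

Posterior ∝ prior × likelihood, so P(k | x) ∝ π_k f_k(x); normalise over all components.
Evaluate each component's likelihood at the observed value:
  f_1 = e^(−0.56)·0.56^0/0! = 0.571209
  f_2 = e^(−1.07)·1.07^0/0! = 0.343009
  f_3 = e^(−3.09)·3.09^0/0! = 0.045502
  f_4 = e^(−4.22)·4.22^0/0! = 0.0146986
Prior × likelihood for each component:
  π_1·f_1 = 0.17 × 0.571209 = 0.0971055
  π_2·f_2 = 0.30 × 0.343009 = 0.102903
  π_3·f_3 = 0.12 × 0.045502 = 0.00546023
  π_4·f_4 = 0.41 × 0.0146986 = 0.00602644
Sum: 0.0971055 + 0.102903 + 0.00546023 + 0.00602644 = 0.211495
P(Mode 2 | 0 goals) ≈ 0.487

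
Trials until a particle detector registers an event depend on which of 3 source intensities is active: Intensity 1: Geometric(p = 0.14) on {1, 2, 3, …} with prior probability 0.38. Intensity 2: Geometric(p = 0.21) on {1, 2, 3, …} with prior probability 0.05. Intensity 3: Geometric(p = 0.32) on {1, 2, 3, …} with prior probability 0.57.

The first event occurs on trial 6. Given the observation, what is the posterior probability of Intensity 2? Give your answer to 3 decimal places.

0.059

The responsibility of component k is P(Z=k) f_k(x) divided by Σ_j P(Z=j) f_j(x).
Component likelihoods at x = 6:
  L_1 = 0.14·(1−0.14)^5 = 0.14·0.470427 = 0.0658598
  L_2 = 0.21·(1−0.21)^5 = 0.21·0.307706 = 0.0646182
  L_3 = 0.32·(1−0.32)^5 = 0.32·0.145393 = 0.0465259
Weight by the priors:
  P(Z=1)·L_1 = 0.38 × 0.0658598 = 0.0250267
  P(Z=2)·L_2 = 0.05 × 0.0646182 = 0.00323091
  P(Z=3)·L_3 = 0.57 × 0.0465259 = 0.0265197
Sum: 0.0250267 + 0.00323091 + 0.0265197 = 0.0547774
P(Intensity 2 | 6) = 0.00323091 / 0.0547774 ≈ 0.059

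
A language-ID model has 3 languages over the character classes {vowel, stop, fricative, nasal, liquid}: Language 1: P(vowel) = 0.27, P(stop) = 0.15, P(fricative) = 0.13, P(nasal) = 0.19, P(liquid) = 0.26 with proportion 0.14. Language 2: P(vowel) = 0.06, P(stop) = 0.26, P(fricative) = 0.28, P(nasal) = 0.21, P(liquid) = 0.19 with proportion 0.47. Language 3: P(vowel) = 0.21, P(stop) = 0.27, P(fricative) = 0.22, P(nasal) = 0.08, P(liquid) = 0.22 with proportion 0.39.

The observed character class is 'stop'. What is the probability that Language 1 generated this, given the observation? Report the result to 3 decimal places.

P(component k | x) = π_k·f_k(x) / marginal(x), where marginal(x) = Σ_j π_j·f_j(x).
Evaluate each component's likelihood at the observed value:
  f_1 = 0.15
  f_2 = 0.26
  f_3 = 0.27
Weight by the priors:
  π_1·f_1 = 0.14 × 0.15 = 0.021
  π_2·f_2 = 0.47 × 0.26 = 0.1222
  π_3·f_3 = 0.39 × 0.27 = 0.1053
Evidence: 0.021 + 0.1222 + 0.1053 = 0.2485
P(Language 1 | x) = 0.021 / 0.2485 ≈ 0.085

0.085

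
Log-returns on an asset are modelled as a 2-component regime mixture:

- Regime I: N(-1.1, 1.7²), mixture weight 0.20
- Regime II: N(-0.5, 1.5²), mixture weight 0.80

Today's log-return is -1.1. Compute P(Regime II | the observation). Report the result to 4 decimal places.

Apply Bayes' rule: the posterior for each component is proportional to its prior times its likelihood at x.
Component likelihoods at x = -1.1:
  f_I = 0.234672
  f_II = 0.245513
Unnormalised posteriors:
  π_I·f_I = 0.20 × 0.234672 = 0.0469344
  π_II·f_II = 0.80 × 0.245513 = 0.196411
Marginal: 0.0469344 + 0.196411 = 0.243345
P(Regime II | -1.1) = 0.196411 / 0.243345 ≈ 0.8071

0.8071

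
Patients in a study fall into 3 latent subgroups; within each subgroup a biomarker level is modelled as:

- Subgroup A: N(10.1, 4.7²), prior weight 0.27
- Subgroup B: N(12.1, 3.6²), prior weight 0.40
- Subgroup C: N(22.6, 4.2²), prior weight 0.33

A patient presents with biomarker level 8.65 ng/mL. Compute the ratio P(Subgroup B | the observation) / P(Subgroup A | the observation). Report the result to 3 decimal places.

1.282

Posterior odds = (w_i f_i(x)) / (w_j f_j(x)); the normalising sum cancels.
Normal densities:
  f_A = 0.0809365
  f_B = 0.070013
  f_C = 0.000382047
0.0280052 / 0.0218529 ≈ 1.282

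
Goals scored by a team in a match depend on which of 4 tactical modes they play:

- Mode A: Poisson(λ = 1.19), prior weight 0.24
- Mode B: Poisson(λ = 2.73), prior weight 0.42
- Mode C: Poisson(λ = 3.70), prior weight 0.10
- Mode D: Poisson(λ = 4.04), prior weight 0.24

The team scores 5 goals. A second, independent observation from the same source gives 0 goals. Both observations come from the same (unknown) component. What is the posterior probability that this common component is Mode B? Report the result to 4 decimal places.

The responsibility of component k is P(Z=k) f_k(x) divided by Σ_j P(Z=j) f_j(x).
Since both observations come from the same component, the likelihood for component k is f_k(x₁)·f_k(x₂).
  p_A = [e^(−1.19)·1.19^5/5! = 0.00604983] × [0.304221] = 0.00184049
  p_B = [e^(−2.73)·2.73^5/5! = 0.0824153] × [0.0652193] = 0.00537507
  p_C = [e^(−3.70)·3.70^5/5! = 0.142869] × [0.0247235] = 0.00353222
  p_D = [e^(−4.04)·4.04^5/5! = 0.157825] × [0.0175975] = 0.00277732
Multiply by the mixture weights:
  P(Z=A)·p_A = 0.24 × 0.00184049 = 0.000441717
  P(Z=B)·p_B = 0.42 × 0.00537507 = 0.00225753
  P(Z=C)·p_C = 0.10 × 0.00353222 = 0.000353222
  P(Z=D)·p_D = 0.24 × 0.00277732 = 0.000666557
Denominator: 0.000441717 + 0.00225753 + 0.000353222 + 0.000666557 = 0.00371903
So the posterior for Mode B is 0.00225753 / 0.00371903 ≈ 0.6070.

0.6070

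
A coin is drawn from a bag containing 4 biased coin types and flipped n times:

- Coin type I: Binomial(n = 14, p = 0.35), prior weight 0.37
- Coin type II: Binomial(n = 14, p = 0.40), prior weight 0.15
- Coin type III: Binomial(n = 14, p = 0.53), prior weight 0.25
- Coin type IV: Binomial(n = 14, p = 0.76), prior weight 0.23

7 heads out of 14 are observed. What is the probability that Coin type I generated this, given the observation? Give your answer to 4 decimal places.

0.3337

By Bayes' theorem, P(k | x) = π_k f_k(x) / Σ_j π_j f_j(x).
Evaluate each component's likelihood at the observed value:
  f_I = 0.108247
  f_II = 0.157408
  f_III = 0.204251
  f_IV = 0.0230527
Multiply by the mixture weights:
  π_I·f_I = 0.37 × 0.108247 = 0.0400515
  π_II·f_II = 0.15 × 0.157408 = 0.0236112
  π_III·f_III = 0.25 × 0.204251 = 0.0510627
  π_IV·f_IV = 0.23 × 0.0230527 = 0.00530211
Normaliser: 0.0400515 + 0.0236112 + 0.0510627 + 0.00530211 = 0.120027
Responsibility of Coin type I: 0.0400515 / 0.120027 ≈ 0.3337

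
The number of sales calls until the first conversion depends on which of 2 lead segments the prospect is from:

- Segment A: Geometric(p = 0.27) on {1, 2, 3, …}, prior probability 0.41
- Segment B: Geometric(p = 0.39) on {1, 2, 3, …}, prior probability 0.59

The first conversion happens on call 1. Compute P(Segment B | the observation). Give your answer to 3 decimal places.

0.675

The responsibility of component k is π_k f_k(x) divided by Σ_j π_j f_j(x).
Evaluate each component's likelihood at the observed value:
  L_A = 0.27·(1−0.27)^0 = 0.27·1 = 0.27
  L_B = 0.39·(1−0.39)^0 = 0.39·1 = 0.39
Unnormalised posteriors:
  π_A·L_A = 0.41 × 0.27 = 0.1107
  π_B·L_B = 0.59 × 0.39 = 0.2301
Marginal: 0.1107 + 0.2301 = 0.3408
So the posterior for Segment B is 0.2301 / 0.3408 ≈ 0.675.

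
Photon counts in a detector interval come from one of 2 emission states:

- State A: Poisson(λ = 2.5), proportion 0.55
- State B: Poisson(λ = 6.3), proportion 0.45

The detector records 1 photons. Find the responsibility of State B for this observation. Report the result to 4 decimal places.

0.0441

Apply Bayes' rule: the posterior for each component is proportional to its prior times its likelihood at x.
Component likelihoods at x = 1 photons:
  p_A = e^(−2.5)·2.5^1/1! = 0.205212
  p_B = e^(−6.3)·6.3^1/1! = 0.0115687
Multiply by the mixture weights:
  π_A·p_A = 0.55 × 0.205212 = 0.112867
  π_B·p_B = 0.45 × 0.0115687 = 0.00520592
Evidence: 0.112867 + 0.00520592 = 0.118073
P(State B | x) = 0.00520592 / 0.118073 ≈ 0.0441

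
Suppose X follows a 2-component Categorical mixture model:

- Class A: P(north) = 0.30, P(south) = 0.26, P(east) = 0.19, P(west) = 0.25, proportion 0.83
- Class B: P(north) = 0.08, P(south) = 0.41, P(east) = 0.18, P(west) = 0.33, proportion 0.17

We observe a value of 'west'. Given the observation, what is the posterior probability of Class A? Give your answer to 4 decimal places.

0.7872

Apply Bayes' rule: the posterior for each component is proportional to its prior times its likelihood at x.
Component likelihoods at x = 'west':
  f_A = 0.25
  f_B = 0.33
Prior × likelihood for each component:
  w_A·f_A = 0.83 × 0.25 = 0.2075
  w_B·f_B = 0.17 × 0.33 = 0.0561
Denominator: 0.2075 + 0.0561 = 0.2636
P(Class A | x) ≈ 0.7872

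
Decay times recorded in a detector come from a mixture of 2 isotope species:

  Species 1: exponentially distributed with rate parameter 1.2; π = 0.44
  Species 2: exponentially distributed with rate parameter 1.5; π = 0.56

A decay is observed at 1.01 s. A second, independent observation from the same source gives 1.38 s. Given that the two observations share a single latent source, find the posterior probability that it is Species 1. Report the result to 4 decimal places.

The responsibility of component k is w_k f_k(x) divided by Σ_j w_j f_j(x).
Since both observations come from the same component, the likelihood for component k is f_k(x₁)·f_k(x₂).
  f_1 = [1.2·e^(−1.2·1.01) = 1.2·e^(−1.2120) = 0.357122] × [0.229081] = 0.0818099
  f_2 = [1.5·e^(−1.5·1.01) = 1.5·e^(−1.5150) = 0.329712] × [0.189279] = 0.0624075
Multiply by the mixture weights:
  w_1·f_1 = 0.44 × 0.0818099 = 0.0359964
  w_2·f_2 = 0.56 × 0.0624075 = 0.0349482
Normaliser: 0.0359964 + 0.0349482 = 0.0709446
So the posterior for Species 1 is 0.0359964 / 0.0709446 ≈ 0.5074.

0.5074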